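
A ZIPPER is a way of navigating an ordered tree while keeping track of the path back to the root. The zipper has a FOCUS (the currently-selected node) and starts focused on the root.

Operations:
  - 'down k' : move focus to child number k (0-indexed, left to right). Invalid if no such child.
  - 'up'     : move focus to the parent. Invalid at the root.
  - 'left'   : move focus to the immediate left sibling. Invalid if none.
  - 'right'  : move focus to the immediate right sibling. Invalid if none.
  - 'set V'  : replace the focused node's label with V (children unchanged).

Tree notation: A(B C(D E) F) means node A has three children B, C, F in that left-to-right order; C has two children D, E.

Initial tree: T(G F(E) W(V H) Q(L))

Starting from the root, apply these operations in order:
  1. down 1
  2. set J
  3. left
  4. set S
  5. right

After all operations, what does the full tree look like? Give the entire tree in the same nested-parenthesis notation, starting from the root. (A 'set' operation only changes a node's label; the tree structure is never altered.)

Step 1 (down 1): focus=F path=1 depth=1 children=['E'] left=['G'] right=['W', 'Q'] parent=T
Step 2 (set J): focus=J path=1 depth=1 children=['E'] left=['G'] right=['W', 'Q'] parent=T
Step 3 (left): focus=G path=0 depth=1 children=[] left=[] right=['J', 'W', 'Q'] parent=T
Step 4 (set S): focus=S path=0 depth=1 children=[] left=[] right=['J', 'W', 'Q'] parent=T
Step 5 (right): focus=J path=1 depth=1 children=['E'] left=['S'] right=['W', 'Q'] parent=T

Answer: T(S J(E) W(V H) Q(L))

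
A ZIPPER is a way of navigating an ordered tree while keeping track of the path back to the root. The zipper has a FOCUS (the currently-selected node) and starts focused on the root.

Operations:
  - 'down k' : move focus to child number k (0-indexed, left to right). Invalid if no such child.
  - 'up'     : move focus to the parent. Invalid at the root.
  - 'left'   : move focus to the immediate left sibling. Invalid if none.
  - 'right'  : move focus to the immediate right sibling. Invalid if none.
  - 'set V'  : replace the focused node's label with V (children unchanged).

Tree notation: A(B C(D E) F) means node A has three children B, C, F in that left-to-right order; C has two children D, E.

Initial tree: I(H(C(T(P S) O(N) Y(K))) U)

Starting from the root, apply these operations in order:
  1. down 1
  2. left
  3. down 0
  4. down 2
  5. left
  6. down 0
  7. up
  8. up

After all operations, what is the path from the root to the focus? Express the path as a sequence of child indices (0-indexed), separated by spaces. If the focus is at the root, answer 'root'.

Answer: 0 0

Derivation:
Step 1 (down 1): focus=U path=1 depth=1 children=[] left=['H'] right=[] parent=I
Step 2 (left): focus=H path=0 depth=1 children=['C'] left=[] right=['U'] parent=I
Step 3 (down 0): focus=C path=0/0 depth=2 children=['T', 'O', 'Y'] left=[] right=[] parent=H
Step 4 (down 2): focus=Y path=0/0/2 depth=3 children=['K'] left=['T', 'O'] right=[] parent=C
Step 5 (left): focus=O path=0/0/1 depth=3 children=['N'] left=['T'] right=['Y'] parent=C
Step 6 (down 0): focus=N path=0/0/1/0 depth=4 children=[] left=[] right=[] parent=O
Step 7 (up): focus=O path=0/0/1 depth=3 children=['N'] left=['T'] right=['Y'] parent=C
Step 8 (up): focus=C path=0/0 depth=2 children=['T', 'O', 'Y'] left=[] right=[] parent=H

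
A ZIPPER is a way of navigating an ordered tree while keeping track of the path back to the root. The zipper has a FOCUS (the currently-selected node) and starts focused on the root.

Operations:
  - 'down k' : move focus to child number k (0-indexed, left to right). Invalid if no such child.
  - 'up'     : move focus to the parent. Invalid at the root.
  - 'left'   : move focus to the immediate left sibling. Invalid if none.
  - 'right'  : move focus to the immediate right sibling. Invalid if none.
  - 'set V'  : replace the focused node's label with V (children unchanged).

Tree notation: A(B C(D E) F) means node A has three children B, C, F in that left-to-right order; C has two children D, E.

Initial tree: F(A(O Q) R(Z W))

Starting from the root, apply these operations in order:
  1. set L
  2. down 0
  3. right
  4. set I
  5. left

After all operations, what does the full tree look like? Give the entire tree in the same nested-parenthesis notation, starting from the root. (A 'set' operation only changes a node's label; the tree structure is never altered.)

Answer: L(A(O Q) I(Z W))

Derivation:
Step 1 (set L): focus=L path=root depth=0 children=['A', 'R'] (at root)
Step 2 (down 0): focus=A path=0 depth=1 children=['O', 'Q'] left=[] right=['R'] parent=L
Step 3 (right): focus=R path=1 depth=1 children=['Z', 'W'] left=['A'] right=[] parent=L
Step 4 (set I): focus=I path=1 depth=1 children=['Z', 'W'] left=['A'] right=[] parent=L
Step 5 (left): focus=A path=0 depth=1 children=['O', 'Q'] left=[] right=['I'] parent=L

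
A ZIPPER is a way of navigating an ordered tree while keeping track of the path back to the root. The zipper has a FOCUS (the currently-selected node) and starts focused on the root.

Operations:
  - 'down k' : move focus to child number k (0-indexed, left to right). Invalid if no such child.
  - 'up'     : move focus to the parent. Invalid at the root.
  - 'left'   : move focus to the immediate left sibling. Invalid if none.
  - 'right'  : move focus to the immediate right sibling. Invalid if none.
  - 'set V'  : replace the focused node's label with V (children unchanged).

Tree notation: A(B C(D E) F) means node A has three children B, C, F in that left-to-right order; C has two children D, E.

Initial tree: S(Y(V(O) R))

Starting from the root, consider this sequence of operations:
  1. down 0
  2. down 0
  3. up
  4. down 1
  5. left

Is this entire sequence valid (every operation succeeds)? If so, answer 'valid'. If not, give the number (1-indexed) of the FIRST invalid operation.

Step 1 (down 0): focus=Y path=0 depth=1 children=['V', 'R'] left=[] right=[] parent=S
Step 2 (down 0): focus=V path=0/0 depth=2 children=['O'] left=[] right=['R'] parent=Y
Step 3 (up): focus=Y path=0 depth=1 children=['V', 'R'] left=[] right=[] parent=S
Step 4 (down 1): focus=R path=0/1 depth=2 children=[] left=['V'] right=[] parent=Y
Step 5 (left): focus=V path=0/0 depth=2 children=['O'] left=[] right=['R'] parent=Y

Answer: valid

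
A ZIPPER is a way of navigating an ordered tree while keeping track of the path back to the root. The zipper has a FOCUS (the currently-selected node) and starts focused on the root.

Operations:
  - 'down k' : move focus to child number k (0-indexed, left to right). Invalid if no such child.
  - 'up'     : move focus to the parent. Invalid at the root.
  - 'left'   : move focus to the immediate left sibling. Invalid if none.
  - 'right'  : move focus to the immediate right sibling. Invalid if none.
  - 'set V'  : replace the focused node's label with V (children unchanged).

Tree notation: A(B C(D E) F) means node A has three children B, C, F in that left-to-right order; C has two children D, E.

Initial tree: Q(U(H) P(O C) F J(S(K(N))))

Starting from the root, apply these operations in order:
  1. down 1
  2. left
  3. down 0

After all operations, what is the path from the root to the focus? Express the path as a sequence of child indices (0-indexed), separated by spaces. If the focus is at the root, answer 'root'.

Step 1 (down 1): focus=P path=1 depth=1 children=['O', 'C'] left=['U'] right=['F', 'J'] parent=Q
Step 2 (left): focus=U path=0 depth=1 children=['H'] left=[] right=['P', 'F', 'J'] parent=Q
Step 3 (down 0): focus=H path=0/0 depth=2 children=[] left=[] right=[] parent=U

Answer: 0 0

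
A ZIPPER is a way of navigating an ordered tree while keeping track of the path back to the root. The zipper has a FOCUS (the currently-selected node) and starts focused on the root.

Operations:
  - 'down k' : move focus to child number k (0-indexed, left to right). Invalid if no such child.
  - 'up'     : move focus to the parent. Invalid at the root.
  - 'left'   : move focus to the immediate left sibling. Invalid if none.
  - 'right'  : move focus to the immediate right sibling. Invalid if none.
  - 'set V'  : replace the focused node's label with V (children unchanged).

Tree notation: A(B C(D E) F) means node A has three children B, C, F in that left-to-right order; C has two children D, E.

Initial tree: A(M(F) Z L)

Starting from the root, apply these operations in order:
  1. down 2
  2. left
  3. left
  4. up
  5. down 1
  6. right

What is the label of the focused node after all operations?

Step 1 (down 2): focus=L path=2 depth=1 children=[] left=['M', 'Z'] right=[] parent=A
Step 2 (left): focus=Z path=1 depth=1 children=[] left=['M'] right=['L'] parent=A
Step 3 (left): focus=M path=0 depth=1 children=['F'] left=[] right=['Z', 'L'] parent=A
Step 4 (up): focus=A path=root depth=0 children=['M', 'Z', 'L'] (at root)
Step 5 (down 1): focus=Z path=1 depth=1 children=[] left=['M'] right=['L'] parent=A
Step 6 (right): focus=L path=2 depth=1 children=[] left=['M', 'Z'] right=[] parent=A

Answer: L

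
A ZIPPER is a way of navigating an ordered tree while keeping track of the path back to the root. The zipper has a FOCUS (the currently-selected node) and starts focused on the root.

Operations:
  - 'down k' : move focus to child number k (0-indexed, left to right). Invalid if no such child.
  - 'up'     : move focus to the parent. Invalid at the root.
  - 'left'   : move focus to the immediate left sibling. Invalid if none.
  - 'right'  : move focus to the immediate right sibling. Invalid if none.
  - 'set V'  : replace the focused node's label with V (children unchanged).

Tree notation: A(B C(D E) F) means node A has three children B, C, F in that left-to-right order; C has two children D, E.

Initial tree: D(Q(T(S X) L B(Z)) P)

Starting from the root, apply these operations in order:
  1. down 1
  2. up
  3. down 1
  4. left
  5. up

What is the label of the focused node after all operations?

Step 1 (down 1): focus=P path=1 depth=1 children=[] left=['Q'] right=[] parent=D
Step 2 (up): focus=D path=root depth=0 children=['Q', 'P'] (at root)
Step 3 (down 1): focus=P path=1 depth=1 children=[] left=['Q'] right=[] parent=D
Step 4 (left): focus=Q path=0 depth=1 children=['T', 'L', 'B'] left=[] right=['P'] parent=D
Step 5 (up): focus=D path=root depth=0 children=['Q', 'P'] (at root)

Answer: D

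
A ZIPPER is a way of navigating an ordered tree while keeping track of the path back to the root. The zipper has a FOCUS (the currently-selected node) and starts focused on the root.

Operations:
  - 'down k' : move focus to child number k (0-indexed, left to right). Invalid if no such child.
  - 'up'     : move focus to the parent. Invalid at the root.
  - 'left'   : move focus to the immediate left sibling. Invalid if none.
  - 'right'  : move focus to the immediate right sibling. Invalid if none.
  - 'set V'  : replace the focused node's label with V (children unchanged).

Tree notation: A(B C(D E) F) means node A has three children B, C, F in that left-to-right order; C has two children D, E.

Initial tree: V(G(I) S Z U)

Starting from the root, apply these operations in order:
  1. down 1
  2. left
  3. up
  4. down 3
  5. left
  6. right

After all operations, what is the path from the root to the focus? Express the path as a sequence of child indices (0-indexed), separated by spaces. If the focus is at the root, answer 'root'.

Step 1 (down 1): focus=S path=1 depth=1 children=[] left=['G'] right=['Z', 'U'] parent=V
Step 2 (left): focus=G path=0 depth=1 children=['I'] left=[] right=['S', 'Z', 'U'] parent=V
Step 3 (up): focus=V path=root depth=0 children=['G', 'S', 'Z', 'U'] (at root)
Step 4 (down 3): focus=U path=3 depth=1 children=[] left=['G', 'S', 'Z'] right=[] parent=V
Step 5 (left): focus=Z path=2 depth=1 children=[] left=['G', 'S'] right=['U'] parent=V
Step 6 (right): focus=U path=3 depth=1 children=[] left=['G', 'S', 'Z'] right=[] parent=V

Answer: 3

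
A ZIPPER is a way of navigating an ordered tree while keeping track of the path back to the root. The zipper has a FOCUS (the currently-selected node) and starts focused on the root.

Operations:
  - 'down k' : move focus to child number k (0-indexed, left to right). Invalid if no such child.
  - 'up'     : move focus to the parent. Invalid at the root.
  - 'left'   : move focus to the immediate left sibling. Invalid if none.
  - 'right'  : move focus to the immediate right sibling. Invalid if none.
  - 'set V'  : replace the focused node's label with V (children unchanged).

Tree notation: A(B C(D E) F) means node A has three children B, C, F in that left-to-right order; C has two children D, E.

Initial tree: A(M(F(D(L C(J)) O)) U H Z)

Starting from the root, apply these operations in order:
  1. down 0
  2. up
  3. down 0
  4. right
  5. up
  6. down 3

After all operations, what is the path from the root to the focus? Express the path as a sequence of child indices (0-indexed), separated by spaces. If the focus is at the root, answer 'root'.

Answer: 3

Derivation:
Step 1 (down 0): focus=M path=0 depth=1 children=['F'] left=[] right=['U', 'H', 'Z'] parent=A
Step 2 (up): focus=A path=root depth=0 children=['M', 'U', 'H', 'Z'] (at root)
Step 3 (down 0): focus=M path=0 depth=1 children=['F'] left=[] right=['U', 'H', 'Z'] parent=A
Step 4 (right): focus=U path=1 depth=1 children=[] left=['M'] right=['H', 'Z'] parent=A
Step 5 (up): focus=A path=root depth=0 children=['M', 'U', 'H', 'Z'] (at root)
Step 6 (down 3): focus=Z path=3 depth=1 children=[] left=['M', 'U', 'H'] right=[] parent=A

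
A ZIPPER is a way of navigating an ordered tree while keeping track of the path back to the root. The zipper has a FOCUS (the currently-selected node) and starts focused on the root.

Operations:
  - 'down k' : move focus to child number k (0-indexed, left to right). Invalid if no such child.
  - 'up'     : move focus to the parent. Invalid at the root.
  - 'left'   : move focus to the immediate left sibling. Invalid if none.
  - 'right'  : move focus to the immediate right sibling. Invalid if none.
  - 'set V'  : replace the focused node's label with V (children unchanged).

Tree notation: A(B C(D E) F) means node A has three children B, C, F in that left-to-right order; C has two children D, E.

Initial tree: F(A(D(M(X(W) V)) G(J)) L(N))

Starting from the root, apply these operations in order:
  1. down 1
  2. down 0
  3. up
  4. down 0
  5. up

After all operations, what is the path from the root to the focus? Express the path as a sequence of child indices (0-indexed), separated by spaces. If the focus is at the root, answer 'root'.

Answer: 1

Derivation:
Step 1 (down 1): focus=L path=1 depth=1 children=['N'] left=['A'] right=[] parent=F
Step 2 (down 0): focus=N path=1/0 depth=2 children=[] left=[] right=[] parent=L
Step 3 (up): focus=L path=1 depth=1 children=['N'] left=['A'] right=[] parent=F
Step 4 (down 0): focus=N path=1/0 depth=2 children=[] left=[] right=[] parent=L
Step 5 (up): focus=L path=1 depth=1 children=['N'] left=['A'] right=[] parent=F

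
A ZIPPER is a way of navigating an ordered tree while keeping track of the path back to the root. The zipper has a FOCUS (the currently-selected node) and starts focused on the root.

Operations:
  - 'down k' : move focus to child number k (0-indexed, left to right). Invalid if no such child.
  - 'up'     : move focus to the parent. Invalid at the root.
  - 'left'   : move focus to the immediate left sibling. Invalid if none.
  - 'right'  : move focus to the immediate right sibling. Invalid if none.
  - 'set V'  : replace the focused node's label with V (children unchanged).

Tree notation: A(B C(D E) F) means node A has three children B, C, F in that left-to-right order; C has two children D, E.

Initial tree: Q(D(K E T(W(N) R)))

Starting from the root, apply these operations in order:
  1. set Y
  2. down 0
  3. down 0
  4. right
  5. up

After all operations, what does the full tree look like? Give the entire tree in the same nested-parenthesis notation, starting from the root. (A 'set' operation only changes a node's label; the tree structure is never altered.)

Step 1 (set Y): focus=Y path=root depth=0 children=['D'] (at root)
Step 2 (down 0): focus=D path=0 depth=1 children=['K', 'E', 'T'] left=[] right=[] parent=Y
Step 3 (down 0): focus=K path=0/0 depth=2 children=[] left=[] right=['E', 'T'] parent=D
Step 4 (right): focus=E path=0/1 depth=2 children=[] left=['K'] right=['T'] parent=D
Step 5 (up): focus=D path=0 depth=1 children=['K', 'E', 'T'] left=[] right=[] parent=Y

Answer: Y(D(K E T(W(N) R)))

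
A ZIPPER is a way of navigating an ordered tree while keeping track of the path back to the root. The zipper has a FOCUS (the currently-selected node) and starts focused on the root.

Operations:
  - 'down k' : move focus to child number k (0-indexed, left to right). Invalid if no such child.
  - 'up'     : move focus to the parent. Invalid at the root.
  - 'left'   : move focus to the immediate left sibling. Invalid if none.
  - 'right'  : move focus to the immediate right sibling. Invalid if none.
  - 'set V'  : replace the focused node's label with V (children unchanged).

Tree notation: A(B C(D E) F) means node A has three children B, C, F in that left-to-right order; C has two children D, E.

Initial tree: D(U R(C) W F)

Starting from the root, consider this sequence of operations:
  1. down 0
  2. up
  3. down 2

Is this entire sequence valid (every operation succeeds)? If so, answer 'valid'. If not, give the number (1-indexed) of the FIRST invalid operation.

Answer: valid

Derivation:
Step 1 (down 0): focus=U path=0 depth=1 children=[] left=[] right=['R', 'W', 'F'] parent=D
Step 2 (up): focus=D path=root depth=0 children=['U', 'R', 'W', 'F'] (at root)
Step 3 (down 2): focus=W path=2 depth=1 children=[] left=['U', 'R'] right=['F'] parent=D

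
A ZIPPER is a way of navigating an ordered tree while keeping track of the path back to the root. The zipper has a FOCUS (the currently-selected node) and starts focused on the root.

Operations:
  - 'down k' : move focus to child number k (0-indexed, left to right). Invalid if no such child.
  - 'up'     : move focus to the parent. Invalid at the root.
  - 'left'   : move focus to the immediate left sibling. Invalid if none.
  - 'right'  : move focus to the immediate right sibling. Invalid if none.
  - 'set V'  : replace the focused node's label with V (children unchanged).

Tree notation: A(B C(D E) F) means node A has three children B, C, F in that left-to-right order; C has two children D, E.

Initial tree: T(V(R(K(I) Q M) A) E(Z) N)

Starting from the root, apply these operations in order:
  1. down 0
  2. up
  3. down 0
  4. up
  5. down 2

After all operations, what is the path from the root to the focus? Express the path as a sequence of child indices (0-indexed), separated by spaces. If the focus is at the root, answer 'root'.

Step 1 (down 0): focus=V path=0 depth=1 children=['R', 'A'] left=[] right=['E', 'N'] parent=T
Step 2 (up): focus=T path=root depth=0 children=['V', 'E', 'N'] (at root)
Step 3 (down 0): focus=V path=0 depth=1 children=['R', 'A'] left=[] right=['E', 'N'] parent=T
Step 4 (up): focus=T path=root depth=0 children=['V', 'E', 'N'] (at root)
Step 5 (down 2): focus=N path=2 depth=1 children=[] left=['V', 'E'] right=[] parent=T

Answer: 2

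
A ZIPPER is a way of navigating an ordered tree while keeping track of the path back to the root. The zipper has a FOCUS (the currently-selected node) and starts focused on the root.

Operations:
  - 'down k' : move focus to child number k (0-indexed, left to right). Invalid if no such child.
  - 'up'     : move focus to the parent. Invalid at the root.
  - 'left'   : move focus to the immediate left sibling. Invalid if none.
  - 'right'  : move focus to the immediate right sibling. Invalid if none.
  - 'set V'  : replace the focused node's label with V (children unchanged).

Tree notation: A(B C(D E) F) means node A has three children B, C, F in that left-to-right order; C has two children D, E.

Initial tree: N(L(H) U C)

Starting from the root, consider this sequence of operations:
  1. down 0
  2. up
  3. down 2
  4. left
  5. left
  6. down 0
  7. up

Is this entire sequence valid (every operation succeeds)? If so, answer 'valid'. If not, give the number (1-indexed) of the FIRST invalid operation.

Step 1 (down 0): focus=L path=0 depth=1 children=['H'] left=[] right=['U', 'C'] parent=N
Step 2 (up): focus=N path=root depth=0 children=['L', 'U', 'C'] (at root)
Step 3 (down 2): focus=C path=2 depth=1 children=[] left=['L', 'U'] right=[] parent=N
Step 4 (left): focus=U path=1 depth=1 children=[] left=['L'] right=['C'] parent=N
Step 5 (left): focus=L path=0 depth=1 children=['H'] left=[] right=['U', 'C'] parent=N
Step 6 (down 0): focus=H path=0/0 depth=2 children=[] left=[] right=[] parent=L
Step 7 (up): focus=L path=0 depth=1 children=['H'] left=[] right=['U', 'C'] parent=N

Answer: valid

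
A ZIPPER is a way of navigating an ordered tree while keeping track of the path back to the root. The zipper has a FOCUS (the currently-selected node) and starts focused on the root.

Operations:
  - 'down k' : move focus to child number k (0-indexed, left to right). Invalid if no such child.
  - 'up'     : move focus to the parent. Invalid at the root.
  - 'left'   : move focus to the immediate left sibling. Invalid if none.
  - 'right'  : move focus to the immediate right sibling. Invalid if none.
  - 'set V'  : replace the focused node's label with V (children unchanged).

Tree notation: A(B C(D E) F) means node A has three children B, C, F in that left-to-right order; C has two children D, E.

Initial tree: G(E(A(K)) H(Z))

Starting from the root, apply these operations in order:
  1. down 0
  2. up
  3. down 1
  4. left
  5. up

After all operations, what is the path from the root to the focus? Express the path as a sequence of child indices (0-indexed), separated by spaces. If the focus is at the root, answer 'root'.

Step 1 (down 0): focus=E path=0 depth=1 children=['A'] left=[] right=['H'] parent=G
Step 2 (up): focus=G path=root depth=0 children=['E', 'H'] (at root)
Step 3 (down 1): focus=H path=1 depth=1 children=['Z'] left=['E'] right=[] parent=G
Step 4 (left): focus=E path=0 depth=1 children=['A'] left=[] right=['H'] parent=G
Step 5 (up): focus=G path=root depth=0 children=['E', 'H'] (at root)

Answer: root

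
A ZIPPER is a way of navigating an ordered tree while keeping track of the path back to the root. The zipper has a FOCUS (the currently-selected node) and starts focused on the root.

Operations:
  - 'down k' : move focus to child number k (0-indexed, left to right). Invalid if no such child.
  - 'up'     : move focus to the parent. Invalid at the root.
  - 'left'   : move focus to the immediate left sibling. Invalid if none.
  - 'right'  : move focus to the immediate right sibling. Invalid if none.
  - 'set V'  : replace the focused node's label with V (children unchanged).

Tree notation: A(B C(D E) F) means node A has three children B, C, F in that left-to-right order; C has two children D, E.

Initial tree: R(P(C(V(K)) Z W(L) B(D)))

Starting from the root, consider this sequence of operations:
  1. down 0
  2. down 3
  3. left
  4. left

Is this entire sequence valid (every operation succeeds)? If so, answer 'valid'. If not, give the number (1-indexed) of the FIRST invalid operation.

Step 1 (down 0): focus=P path=0 depth=1 children=['C', 'Z', 'W', 'B'] left=[] right=[] parent=R
Step 2 (down 3): focus=B path=0/3 depth=2 children=['D'] left=['C', 'Z', 'W'] right=[] parent=P
Step 3 (left): focus=W path=0/2 depth=2 children=['L'] left=['C', 'Z'] right=['B'] parent=P
Step 4 (left): focus=Z path=0/1 depth=2 children=[] left=['C'] right=['W', 'B'] parent=P

Answer: valid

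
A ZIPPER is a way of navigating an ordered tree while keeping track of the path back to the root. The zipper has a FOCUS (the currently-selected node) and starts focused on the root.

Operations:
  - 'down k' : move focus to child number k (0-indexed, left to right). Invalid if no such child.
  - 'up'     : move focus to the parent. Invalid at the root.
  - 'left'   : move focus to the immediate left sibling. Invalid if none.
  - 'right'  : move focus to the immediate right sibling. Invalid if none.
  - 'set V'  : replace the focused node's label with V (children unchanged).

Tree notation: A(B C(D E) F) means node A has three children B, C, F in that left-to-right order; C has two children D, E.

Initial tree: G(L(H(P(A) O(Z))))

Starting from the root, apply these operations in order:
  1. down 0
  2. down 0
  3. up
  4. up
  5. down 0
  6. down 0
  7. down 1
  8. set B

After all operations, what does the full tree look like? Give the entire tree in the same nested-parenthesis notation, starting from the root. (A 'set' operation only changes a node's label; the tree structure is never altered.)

Answer: G(L(H(P(A) B(Z))))

Derivation:
Step 1 (down 0): focus=L path=0 depth=1 children=['H'] left=[] right=[] parent=G
Step 2 (down 0): focus=H path=0/0 depth=2 children=['P', 'O'] left=[] right=[] parent=L
Step 3 (up): focus=L path=0 depth=1 children=['H'] left=[] right=[] parent=G
Step 4 (up): focus=G path=root depth=0 children=['L'] (at root)
Step 5 (down 0): focus=L path=0 depth=1 children=['H'] left=[] right=[] parent=G
Step 6 (down 0): focus=H path=0/0 depth=2 children=['P', 'O'] left=[] right=[] parent=L
Step 7 (down 1): focus=O path=0/0/1 depth=3 children=['Z'] left=['P'] right=[] parent=H
Step 8 (set B): focus=B path=0/0/1 depth=3 children=['Z'] left=['P'] right=[] parent=H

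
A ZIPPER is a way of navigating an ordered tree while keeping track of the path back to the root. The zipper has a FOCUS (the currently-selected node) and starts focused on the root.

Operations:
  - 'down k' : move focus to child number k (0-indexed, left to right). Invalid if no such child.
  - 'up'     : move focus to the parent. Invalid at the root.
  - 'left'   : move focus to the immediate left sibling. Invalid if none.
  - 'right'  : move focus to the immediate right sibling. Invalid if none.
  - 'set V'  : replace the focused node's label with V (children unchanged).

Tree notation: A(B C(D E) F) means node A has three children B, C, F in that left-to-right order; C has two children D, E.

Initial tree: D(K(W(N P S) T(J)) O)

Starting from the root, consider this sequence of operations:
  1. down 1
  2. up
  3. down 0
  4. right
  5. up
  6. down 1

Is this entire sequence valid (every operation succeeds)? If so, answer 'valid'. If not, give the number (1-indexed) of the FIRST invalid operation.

Answer: valid

Derivation:
Step 1 (down 1): focus=O path=1 depth=1 children=[] left=['K'] right=[] parent=D
Step 2 (up): focus=D path=root depth=0 children=['K', 'O'] (at root)
Step 3 (down 0): focus=K path=0 depth=1 children=['W', 'T'] left=[] right=['O'] parent=D
Step 4 (right): focus=O path=1 depth=1 children=[] left=['K'] right=[] parent=D
Step 5 (up): focus=D path=root depth=0 children=['K', 'O'] (at root)
Step 6 (down 1): focus=O path=1 depth=1 children=[] left=['K'] right=[] parent=D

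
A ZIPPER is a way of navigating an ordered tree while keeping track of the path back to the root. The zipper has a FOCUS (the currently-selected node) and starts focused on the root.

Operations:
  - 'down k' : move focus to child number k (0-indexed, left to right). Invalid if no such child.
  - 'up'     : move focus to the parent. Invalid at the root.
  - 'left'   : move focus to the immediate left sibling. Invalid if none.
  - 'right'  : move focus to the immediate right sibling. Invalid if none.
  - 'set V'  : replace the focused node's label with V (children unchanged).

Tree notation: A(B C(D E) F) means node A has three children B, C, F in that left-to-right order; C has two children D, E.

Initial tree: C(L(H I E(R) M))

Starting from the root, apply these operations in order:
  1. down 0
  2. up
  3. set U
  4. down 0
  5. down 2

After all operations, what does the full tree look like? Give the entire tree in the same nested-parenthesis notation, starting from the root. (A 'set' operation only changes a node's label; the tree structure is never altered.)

Answer: U(L(H I E(R) M))

Derivation:
Step 1 (down 0): focus=L path=0 depth=1 children=['H', 'I', 'E', 'M'] left=[] right=[] parent=C
Step 2 (up): focus=C path=root depth=0 children=['L'] (at root)
Step 3 (set U): focus=U path=root depth=0 children=['L'] (at root)
Step 4 (down 0): focus=L path=0 depth=1 children=['H', 'I', 'E', 'M'] left=[] right=[] parent=U
Step 5 (down 2): focus=E path=0/2 depth=2 children=['R'] left=['H', 'I'] right=['M'] parent=L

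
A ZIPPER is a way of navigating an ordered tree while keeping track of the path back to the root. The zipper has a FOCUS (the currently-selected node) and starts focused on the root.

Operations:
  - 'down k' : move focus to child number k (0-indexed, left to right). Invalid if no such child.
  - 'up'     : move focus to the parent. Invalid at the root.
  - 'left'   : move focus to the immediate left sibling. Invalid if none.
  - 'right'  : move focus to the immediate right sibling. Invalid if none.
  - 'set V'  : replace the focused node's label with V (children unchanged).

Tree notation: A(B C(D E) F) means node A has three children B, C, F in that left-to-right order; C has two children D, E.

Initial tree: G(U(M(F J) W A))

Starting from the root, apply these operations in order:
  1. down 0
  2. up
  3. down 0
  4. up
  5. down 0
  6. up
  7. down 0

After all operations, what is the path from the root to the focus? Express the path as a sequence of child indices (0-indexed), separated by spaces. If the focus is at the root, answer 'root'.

Step 1 (down 0): focus=U path=0 depth=1 children=['M', 'W', 'A'] left=[] right=[] parent=G
Step 2 (up): focus=G path=root depth=0 children=['U'] (at root)
Step 3 (down 0): focus=U path=0 depth=1 children=['M', 'W', 'A'] left=[] right=[] parent=G
Step 4 (up): focus=G path=root depth=0 children=['U'] (at root)
Step 5 (down 0): focus=U path=0 depth=1 children=['M', 'W', 'A'] left=[] right=[] parent=G
Step 6 (up): focus=G path=root depth=0 children=['U'] (at root)
Step 7 (down 0): focus=U path=0 depth=1 children=['M', 'W', 'A'] left=[] right=[] parent=G

Answer: 0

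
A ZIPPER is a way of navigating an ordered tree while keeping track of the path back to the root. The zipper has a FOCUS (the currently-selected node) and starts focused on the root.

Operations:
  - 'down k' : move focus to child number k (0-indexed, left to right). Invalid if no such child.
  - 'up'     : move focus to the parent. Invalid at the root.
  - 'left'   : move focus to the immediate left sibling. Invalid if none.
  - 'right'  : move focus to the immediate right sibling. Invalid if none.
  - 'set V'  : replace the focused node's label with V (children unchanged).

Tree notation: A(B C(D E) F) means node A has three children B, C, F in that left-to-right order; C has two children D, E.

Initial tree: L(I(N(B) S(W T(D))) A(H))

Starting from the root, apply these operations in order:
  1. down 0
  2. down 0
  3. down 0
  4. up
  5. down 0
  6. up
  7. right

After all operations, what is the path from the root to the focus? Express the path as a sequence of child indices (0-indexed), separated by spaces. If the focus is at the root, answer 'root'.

Step 1 (down 0): focus=I path=0 depth=1 children=['N', 'S'] left=[] right=['A'] parent=L
Step 2 (down 0): focus=N path=0/0 depth=2 children=['B'] left=[] right=['S'] parent=I
Step 3 (down 0): focus=B path=0/0/0 depth=3 children=[] left=[] right=[] parent=N
Step 4 (up): focus=N path=0/0 depth=2 children=['B'] left=[] right=['S'] parent=I
Step 5 (down 0): focus=B path=0/0/0 depth=3 children=[] left=[] right=[] parent=N
Step 6 (up): focus=N path=0/0 depth=2 children=['B'] left=[] right=['S'] parent=I
Step 7 (right): focus=S path=0/1 depth=2 children=['W', 'T'] left=['N'] right=[] parent=I

Answer: 0 1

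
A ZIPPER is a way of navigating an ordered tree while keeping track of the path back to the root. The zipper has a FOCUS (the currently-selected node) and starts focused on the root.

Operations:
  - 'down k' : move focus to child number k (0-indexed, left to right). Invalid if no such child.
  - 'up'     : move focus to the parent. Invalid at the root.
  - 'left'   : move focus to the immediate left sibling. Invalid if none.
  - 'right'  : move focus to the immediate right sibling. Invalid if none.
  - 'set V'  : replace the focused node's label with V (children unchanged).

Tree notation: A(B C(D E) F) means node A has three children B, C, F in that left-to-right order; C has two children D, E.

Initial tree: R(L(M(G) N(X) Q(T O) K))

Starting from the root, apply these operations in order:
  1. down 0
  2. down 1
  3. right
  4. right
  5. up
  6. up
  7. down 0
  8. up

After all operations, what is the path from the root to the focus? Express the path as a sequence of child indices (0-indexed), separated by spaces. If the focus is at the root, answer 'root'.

Answer: root

Derivation:
Step 1 (down 0): focus=L path=0 depth=1 children=['M', 'N', 'Q', 'K'] left=[] right=[] parent=R
Step 2 (down 1): focus=N path=0/1 depth=2 children=['X'] left=['M'] right=['Q', 'K'] parent=L
Step 3 (right): focus=Q path=0/2 depth=2 children=['T', 'O'] left=['M', 'N'] right=['K'] parent=L
Step 4 (right): focus=K path=0/3 depth=2 children=[] left=['M', 'N', 'Q'] right=[] parent=L
Step 5 (up): focus=L path=0 depth=1 children=['M', 'N', 'Q', 'K'] left=[] right=[] parent=R
Step 6 (up): focus=R path=root depth=0 children=['L'] (at root)
Step 7 (down 0): focus=L path=0 depth=1 children=['M', 'N', 'Q', 'K'] left=[] right=[] parent=R
Step 8 (up): focus=R path=root depth=0 children=['L'] (at root)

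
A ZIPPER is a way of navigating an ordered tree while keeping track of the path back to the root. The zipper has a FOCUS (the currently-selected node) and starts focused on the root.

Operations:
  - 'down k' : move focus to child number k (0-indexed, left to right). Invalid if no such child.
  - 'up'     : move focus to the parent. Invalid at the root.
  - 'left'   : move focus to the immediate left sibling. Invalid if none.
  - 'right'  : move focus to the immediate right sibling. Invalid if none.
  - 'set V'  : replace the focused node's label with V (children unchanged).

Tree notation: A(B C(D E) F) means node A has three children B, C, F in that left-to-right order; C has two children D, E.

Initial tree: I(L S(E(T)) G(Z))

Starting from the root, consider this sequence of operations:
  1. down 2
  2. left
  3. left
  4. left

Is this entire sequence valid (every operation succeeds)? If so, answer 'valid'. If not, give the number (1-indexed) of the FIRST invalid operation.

Step 1 (down 2): focus=G path=2 depth=1 children=['Z'] left=['L', 'S'] right=[] parent=I
Step 2 (left): focus=S path=1 depth=1 children=['E'] left=['L'] right=['G'] parent=I
Step 3 (left): focus=L path=0 depth=1 children=[] left=[] right=['S', 'G'] parent=I
Step 4 (left): INVALID

Answer: 4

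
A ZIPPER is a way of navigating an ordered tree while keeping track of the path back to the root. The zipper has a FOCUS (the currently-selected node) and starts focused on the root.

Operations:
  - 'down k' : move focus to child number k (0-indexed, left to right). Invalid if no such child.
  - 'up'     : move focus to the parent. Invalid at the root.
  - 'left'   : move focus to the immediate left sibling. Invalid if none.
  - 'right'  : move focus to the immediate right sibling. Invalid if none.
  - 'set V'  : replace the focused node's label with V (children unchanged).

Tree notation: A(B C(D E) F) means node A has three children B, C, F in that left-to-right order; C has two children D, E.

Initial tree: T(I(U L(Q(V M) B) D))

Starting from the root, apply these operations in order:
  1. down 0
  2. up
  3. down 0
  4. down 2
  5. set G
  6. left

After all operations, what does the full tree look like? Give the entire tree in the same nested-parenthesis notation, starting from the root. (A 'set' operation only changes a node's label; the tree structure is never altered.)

Step 1 (down 0): focus=I path=0 depth=1 children=['U', 'L', 'D'] left=[] right=[] parent=T
Step 2 (up): focus=T path=root depth=0 children=['I'] (at root)
Step 3 (down 0): focus=I path=0 depth=1 children=['U', 'L', 'D'] left=[] right=[] parent=T
Step 4 (down 2): focus=D path=0/2 depth=2 children=[] left=['U', 'L'] right=[] parent=I
Step 5 (set G): focus=G path=0/2 depth=2 children=[] left=['U', 'L'] right=[] parent=I
Step 6 (left): focus=L path=0/1 depth=2 children=['Q', 'B'] left=['U'] right=['G'] parent=I

Answer: T(I(U L(Q(V M) B) G))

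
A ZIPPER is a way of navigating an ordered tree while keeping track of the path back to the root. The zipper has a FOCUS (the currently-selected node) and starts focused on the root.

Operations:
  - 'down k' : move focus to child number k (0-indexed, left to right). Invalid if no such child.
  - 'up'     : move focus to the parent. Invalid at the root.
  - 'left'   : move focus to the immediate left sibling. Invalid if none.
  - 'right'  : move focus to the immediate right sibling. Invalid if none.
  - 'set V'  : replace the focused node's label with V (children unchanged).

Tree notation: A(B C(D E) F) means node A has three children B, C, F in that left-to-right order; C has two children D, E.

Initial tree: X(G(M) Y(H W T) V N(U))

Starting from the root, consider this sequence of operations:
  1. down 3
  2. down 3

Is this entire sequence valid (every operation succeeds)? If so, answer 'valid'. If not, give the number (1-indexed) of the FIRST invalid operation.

Answer: 2

Derivation:
Step 1 (down 3): focus=N path=3 depth=1 children=['U'] left=['G', 'Y', 'V'] right=[] parent=X
Step 2 (down 3): INVALID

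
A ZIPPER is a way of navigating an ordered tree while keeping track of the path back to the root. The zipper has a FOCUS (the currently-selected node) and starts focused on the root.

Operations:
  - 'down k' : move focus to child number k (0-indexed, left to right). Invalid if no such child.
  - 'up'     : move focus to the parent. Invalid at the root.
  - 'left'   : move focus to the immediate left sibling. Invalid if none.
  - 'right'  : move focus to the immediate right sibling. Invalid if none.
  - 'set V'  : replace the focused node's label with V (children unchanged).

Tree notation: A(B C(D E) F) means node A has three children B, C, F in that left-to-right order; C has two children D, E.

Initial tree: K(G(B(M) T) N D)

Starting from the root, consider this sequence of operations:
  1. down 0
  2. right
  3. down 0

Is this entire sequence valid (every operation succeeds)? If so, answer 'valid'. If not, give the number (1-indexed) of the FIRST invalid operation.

Answer: 3

Derivation:
Step 1 (down 0): focus=G path=0 depth=1 children=['B', 'T'] left=[] right=['N', 'D'] parent=K
Step 2 (right): focus=N path=1 depth=1 children=[] left=['G'] right=['D'] parent=K
Step 3 (down 0): INVALID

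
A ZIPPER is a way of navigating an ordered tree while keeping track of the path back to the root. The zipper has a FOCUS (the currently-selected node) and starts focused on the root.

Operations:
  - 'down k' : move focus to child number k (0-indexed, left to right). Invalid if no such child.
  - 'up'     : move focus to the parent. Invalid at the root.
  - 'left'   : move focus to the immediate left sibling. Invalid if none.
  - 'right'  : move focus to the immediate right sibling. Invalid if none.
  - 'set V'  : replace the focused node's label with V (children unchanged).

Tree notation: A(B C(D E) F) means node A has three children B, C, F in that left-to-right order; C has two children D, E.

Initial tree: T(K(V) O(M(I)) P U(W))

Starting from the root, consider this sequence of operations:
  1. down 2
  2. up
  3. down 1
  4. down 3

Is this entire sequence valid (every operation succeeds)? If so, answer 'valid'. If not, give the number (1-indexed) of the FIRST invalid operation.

Answer: 4

Derivation:
Step 1 (down 2): focus=P path=2 depth=1 children=[] left=['K', 'O'] right=['U'] parent=T
Step 2 (up): focus=T path=root depth=0 children=['K', 'O', 'P', 'U'] (at root)
Step 3 (down 1): focus=O path=1 depth=1 children=['M'] left=['K'] right=['P', 'U'] parent=T
Step 4 (down 3): INVALID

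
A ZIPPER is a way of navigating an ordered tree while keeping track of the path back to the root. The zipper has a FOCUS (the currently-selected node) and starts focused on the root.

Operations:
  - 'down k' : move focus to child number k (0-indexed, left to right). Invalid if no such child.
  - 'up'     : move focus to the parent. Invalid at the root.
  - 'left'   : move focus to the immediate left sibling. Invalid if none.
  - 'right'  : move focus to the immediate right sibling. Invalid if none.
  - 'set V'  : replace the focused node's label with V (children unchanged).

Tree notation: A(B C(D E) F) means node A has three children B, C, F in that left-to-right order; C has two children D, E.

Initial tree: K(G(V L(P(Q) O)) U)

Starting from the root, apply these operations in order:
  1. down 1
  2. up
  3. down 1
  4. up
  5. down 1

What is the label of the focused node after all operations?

Step 1 (down 1): focus=U path=1 depth=1 children=[] left=['G'] right=[] parent=K
Step 2 (up): focus=K path=root depth=0 children=['G', 'U'] (at root)
Step 3 (down 1): focus=U path=1 depth=1 children=[] left=['G'] right=[] parent=K
Step 4 (up): focus=K path=root depth=0 children=['G', 'U'] (at root)
Step 5 (down 1): focus=U path=1 depth=1 children=[] left=['G'] right=[] parent=K

Answer: U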